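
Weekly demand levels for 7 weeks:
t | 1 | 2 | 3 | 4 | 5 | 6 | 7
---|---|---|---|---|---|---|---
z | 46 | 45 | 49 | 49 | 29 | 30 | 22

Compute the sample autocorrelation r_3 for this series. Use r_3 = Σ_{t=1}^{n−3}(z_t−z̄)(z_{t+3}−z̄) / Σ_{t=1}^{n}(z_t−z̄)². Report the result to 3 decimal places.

-0.327

Mean z̄ = (46 + 45 + 49 + 49 + 29 + 30 + 22)/7 = 38.5714
Deviations from mean: 7.4286, 6.4286, 10.4286, 10.4286, -9.5714, -8.5714, -16.5714
Σ(z_t−z̄)(z_{t+3}−z̄) = (77.4694) + (-61.5306) + (-89.3878) + (-172.8163) = -246.2653
Denominator Σ(z_t−z̄)² = 753.7143
r_3 = -246.2653 / 753.7143 = -0.327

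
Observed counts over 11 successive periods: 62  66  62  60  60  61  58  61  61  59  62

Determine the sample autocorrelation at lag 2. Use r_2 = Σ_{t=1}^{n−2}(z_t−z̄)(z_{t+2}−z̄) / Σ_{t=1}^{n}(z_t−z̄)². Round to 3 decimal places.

Mean z̄ = (62 + 66 + 62 + 60 + 60 + 61 + 58 + 61 + 61 + 59 + 62)/11 = 61.0909
Numerator Σ_{t=1}^{9}(z_t−z̄)(z_{t+2}−z̄) = -1.6529
Denominator Σ(z_t−z̄)² = 42.9091
r_2 = -1.6529 / 42.9091 = -0.039

-0.039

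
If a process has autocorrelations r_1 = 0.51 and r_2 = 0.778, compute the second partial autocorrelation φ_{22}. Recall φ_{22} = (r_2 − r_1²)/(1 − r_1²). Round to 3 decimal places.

φ_{22} = (r_2 − r_1²) / (1 − r_1²)
r_1² = (0.51)² = 0.2601
Numerator = 0.778 − 0.2601 = 0.5179; denominator = 1 − 0.2601 = 0.7399
φ_{22} = 0.5179 / 0.7399 = 0.700

0.700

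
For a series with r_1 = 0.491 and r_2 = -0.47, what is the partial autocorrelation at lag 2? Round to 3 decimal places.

-0.937

φ_{22} = (r_2 − r_1²) / (1 − r_1²)
r_1² = (0.491)² = 0.241081
Numerator = -0.47 − 0.2411 = -0.7111; denominator = 1 − 0.2411 = 0.7589
φ_{22} = -0.7111 / 0.7589 = -0.937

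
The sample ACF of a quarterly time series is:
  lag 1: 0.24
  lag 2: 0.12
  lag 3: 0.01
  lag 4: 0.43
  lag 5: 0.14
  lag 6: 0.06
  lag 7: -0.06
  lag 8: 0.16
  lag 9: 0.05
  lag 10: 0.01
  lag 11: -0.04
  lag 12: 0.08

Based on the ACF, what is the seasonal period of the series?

The largest autocorrelation is r_4 = 0.43; the remaining lags stay at or below 0.24. The elevated value at lag 1 (0.24), dropping to 0.12 at lag 2, reflects decaying short-term dependence rather than seasonality.
The dominant spike at lag 4 indicates a seasonal period of 4.

4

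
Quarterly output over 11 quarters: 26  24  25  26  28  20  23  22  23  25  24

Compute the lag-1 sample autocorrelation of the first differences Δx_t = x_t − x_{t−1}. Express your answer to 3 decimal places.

-0.478

First differences Δx: -2, 1, 1, 2, -8, 3, -1, 1, 2, -1
Mean of differences = -0.2000
Numerator Σ(Δx_t−Δx̄)(Δx_{t+1}−Δx̄) = -42.8400
Denominator Σ(Δx_t−Δx̄)² = 89.6000
r_1(Δx) = -42.8400 / 89.6000 = -0.478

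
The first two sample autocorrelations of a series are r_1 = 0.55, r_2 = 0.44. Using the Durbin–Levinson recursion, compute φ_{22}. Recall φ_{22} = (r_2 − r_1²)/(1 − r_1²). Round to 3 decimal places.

0.197

φ_{22} = (r_2 − r_1²) / (1 − r_1²)
r_1² = (0.55)² = 0.3025
Numerator = 0.44 − 0.3025 = 0.1375; denominator = 1 − 0.3025 = 0.6975
φ_{22} = 0.1375 / 0.6975 = 0.197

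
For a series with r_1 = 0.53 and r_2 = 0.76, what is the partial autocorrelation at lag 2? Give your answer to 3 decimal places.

φ_{22} = (r_2 − r_1²) / (1 − r_1²)
r_1² = (0.53)² = 0.2809
Numerator = 0.76 − 0.2809 = 0.4791; denominator = 1 − 0.2809 = 0.7191
φ_{22} = 0.4791 / 0.7191 = 0.666

0.666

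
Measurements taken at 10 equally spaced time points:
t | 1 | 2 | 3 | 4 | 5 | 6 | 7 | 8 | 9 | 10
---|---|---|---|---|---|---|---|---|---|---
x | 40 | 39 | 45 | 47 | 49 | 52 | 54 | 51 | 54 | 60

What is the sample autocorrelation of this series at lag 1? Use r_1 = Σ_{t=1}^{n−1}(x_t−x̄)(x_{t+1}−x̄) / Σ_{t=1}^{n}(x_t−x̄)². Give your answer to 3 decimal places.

0.593

Mean x̄ = (40 + 39 + 45 + 47 + 49 + 52 + 54 + 51 + 54 + 60)/10 = 49.1000
Numerator Σ_{t=1}^{9}(x_t−x̄)(x_{t+1}−x̄) = 228.0900
Denominator Σ(x_t−x̄)² = 384.9000
r_1 = 228.0900 / 384.9000 = 0.593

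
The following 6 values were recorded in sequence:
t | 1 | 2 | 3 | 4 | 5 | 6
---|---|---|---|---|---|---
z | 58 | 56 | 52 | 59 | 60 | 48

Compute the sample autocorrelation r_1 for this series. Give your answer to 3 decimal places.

-0.286

Mean z̄ = (58 + 56 + 52 + 59 + 60 + 48)/6 = 55.5000
Deviations from mean: 2.5000, 0.5000, -3.5000, 3.5000, 4.5000, -7.5000
Σ(z_t−z̄)(z_{t+1}−z̄) = (1.2500) + (-1.7500) + (-12.2500) + (15.7500) + (-33.7500) = -30.7500
Denominator Σ(z_t−z̄)² = 107.5000
r_1 = -30.7500 / 107.5000 = -0.286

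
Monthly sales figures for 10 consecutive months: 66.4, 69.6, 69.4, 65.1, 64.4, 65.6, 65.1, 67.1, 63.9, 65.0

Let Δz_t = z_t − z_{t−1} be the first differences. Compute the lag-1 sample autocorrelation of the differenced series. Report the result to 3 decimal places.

-0.217

First differences Δz: 3.2, -0.2, -4.3, -0.7, 1.2, -0.5, 2.0, -3.2, 1.1
Mean of differences = -0.1556
Numerator Σ(Δz_t−Δz̄)(Δz_{t+1}−Δz̄) = -10.0409
Denominator Σ(Δz_t−Δz̄)² = 46.1822
r_1(Δz) = -10.0409 / 46.1822 = -0.217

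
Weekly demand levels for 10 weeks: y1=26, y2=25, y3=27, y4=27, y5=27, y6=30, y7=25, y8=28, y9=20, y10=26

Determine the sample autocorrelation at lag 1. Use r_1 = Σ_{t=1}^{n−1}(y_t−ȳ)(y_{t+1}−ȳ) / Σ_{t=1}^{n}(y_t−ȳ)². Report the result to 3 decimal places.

-0.215

Mean ȳ = (26 + 25 + 27 + 27 + 27 + 30 + 25 + 28 + 20 + 26)/10 = 26.1000
Numerator Σ_{t=1}^{9}(y_t−ȳ)(y_{t+1}−ȳ) = -13.1100
Denominator Σ(y_t−ȳ)² = 60.9000
r_1 = -13.1100 / 60.9000 = -0.215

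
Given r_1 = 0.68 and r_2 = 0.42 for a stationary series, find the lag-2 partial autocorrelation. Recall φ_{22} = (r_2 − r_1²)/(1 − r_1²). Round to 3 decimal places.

-0.079

φ_{22} = (r_2 − r_1²) / (1 − r_1²)
r_1² = (0.68)² = 0.4624
Numerator = 0.42 − 0.4624 = -0.0424; denominator = 1 − 0.4624 = 0.5376
φ_{22} = -0.0424 / 0.5376 = -0.079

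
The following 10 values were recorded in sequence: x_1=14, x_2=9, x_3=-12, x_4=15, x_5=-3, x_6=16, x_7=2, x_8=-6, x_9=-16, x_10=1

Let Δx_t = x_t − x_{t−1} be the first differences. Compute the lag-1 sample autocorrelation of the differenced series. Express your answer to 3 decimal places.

-0.626

First differences Δx: -5, -21, 27, -18, 19, -14, -8, -10, 17
Mean of differences = -1.4444
Numerator Σ(Δx_t−Δx̄)(Δx_{t+1}−Δx̄) = -1572.1975
Denominator Σ(Δx_t−Δx̄)² = 2510.2222
r_1(Δx) = -1572.1975 / 2510.2222 = -0.626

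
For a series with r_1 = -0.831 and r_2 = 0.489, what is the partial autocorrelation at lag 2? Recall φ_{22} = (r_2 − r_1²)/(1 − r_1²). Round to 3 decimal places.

-0.651

φ_{22} = (r_2 − r_1²) / (1 − r_1²)
r_1² = (-0.831)² = 0.690561
Numerator = 0.489 − 0.6906 = -0.2016; denominator = 1 − 0.6906 = 0.3094
φ_{22} = -0.2016 / 0.3094 = -0.651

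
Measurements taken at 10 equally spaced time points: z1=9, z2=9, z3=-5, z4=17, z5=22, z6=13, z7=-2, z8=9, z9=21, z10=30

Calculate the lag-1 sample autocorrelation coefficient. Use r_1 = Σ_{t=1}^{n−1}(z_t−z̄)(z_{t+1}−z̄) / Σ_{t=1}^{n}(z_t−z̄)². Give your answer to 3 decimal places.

0.193

Mean z̄ = (9 + 9 − 5 + 17 + 22 + 13 − 2 + 9 + 21 + 30)/10 = 12.3000
Numerator Σ_{t=1}^{9}(z_t−z̄)(z_{t+1}−z̄) = 201.5100
Denominator Σ(z_t−z̄)² = 1042.1000
r_1 = 201.5100 / 1042.1000 = 0.193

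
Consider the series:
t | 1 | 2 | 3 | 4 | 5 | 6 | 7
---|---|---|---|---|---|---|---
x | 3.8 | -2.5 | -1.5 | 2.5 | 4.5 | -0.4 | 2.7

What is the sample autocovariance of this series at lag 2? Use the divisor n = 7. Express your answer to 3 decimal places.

-2.583

Mean x̄ = (3.8 − 2.5 − 1.5 + 2.5 + 4.5 − 0.4 + 2.7)/7 = 1.3000
Σ_{t=1}^{5}(x_t−x̄)(x_{t+2}−x̄) = -18.0800
γ_2 = -18.0800 / 7 = -2.583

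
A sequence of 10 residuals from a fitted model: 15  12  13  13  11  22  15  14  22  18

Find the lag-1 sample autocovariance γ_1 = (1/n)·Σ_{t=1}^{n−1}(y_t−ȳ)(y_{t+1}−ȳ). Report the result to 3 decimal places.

0.275

Mean ȳ = (15 + 12 + 13 + 13 + 11 + 22 + 15 + 14 + 22 + 18)/10 = 15.5000
Σ_{t=1}^{9}(y_t−ȳ)(y_{t+1}−ȳ) = 2.7500
γ_1 = 2.7500 / 10 = 0.275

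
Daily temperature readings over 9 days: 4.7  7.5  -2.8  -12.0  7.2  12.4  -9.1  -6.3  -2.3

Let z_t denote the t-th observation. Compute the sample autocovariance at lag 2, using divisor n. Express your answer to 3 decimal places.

Mean z̄ = (4.7 + 7.5 − 2.8 − 12.0 + 7.2 + 12.4 − 9.1 − 6.3 − 2.3)/9 = -0.0778
Σ_{t=1}^{7}(z_t−z̄)(z_{t+2}−z̄) = -395.1765
γ_2 = -395.1765 / 9 = -43.909

-43.909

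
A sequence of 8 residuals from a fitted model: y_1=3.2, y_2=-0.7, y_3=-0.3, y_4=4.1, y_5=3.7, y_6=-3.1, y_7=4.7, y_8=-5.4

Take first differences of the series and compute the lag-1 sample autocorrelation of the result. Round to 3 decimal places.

-0.538

First differences Δy: -3.9, 0.4, 4.4, -0.4, -6.8, 7.8, -10.1
Mean of differences = -1.2286
Numerator Σ(Δy_t−Δȳ)(Δy_{t+1}−Δȳ) = -125.5351
Denominator Σ(Δy_t−Δȳ)² = 233.4143
r_1(Δy) = -125.5351 / 233.4143 = -0.538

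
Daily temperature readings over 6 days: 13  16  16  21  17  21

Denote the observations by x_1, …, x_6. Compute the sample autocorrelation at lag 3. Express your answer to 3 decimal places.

-0.412

Mean x̄ = (13 + 16 + 16 + 21 + 17 + 21)/6 = 17.3333
Σ(x_t−x̄)(x_{t+3}−x̄) = (-15.8889) + (0.4444) + (-4.8889) = -20.3333
Denominator Σ(x_t−x̄)² = 49.3333
r_3 = -20.3333 / 49.3333 = -0.412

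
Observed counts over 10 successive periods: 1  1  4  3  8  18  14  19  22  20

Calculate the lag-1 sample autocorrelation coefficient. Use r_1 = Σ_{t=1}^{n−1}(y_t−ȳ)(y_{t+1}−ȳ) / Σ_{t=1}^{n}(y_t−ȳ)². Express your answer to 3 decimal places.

Mean ȳ = (1 + 1 + 4 + 3 + 8 + 18 + 14 + 19 + 22 + 20)/10 = 11.0000
Numerator Σ_{t=1}^{9}(y_t−ȳ)(y_{t+1}−ȳ) = 461.0000
Denominator Σ(y_t−ȳ)² = 646.0000
r_1 = 461.0000 / 646.0000 = 0.714

0.714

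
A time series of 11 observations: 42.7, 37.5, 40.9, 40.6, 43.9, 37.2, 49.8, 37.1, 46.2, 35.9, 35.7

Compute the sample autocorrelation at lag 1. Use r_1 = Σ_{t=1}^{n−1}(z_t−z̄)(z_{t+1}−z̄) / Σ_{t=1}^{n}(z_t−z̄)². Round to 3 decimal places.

-0.500

Mean z̄ = (42.7 + 37.5 + 40.9 + 40.6 + 43.9 + 37.2 + 49.8 + 37.1 + 46.2 + 35.9 + 35.7)/11 = 40.6818
Numerator Σ_{t=1}^{10}(z_t−z̄)(z_{t+1}−z̄) = -105.3394
Denominator Σ(z_t−z̄)² = 210.8364
r_1 = -105.3394 / 210.8364 = -0.500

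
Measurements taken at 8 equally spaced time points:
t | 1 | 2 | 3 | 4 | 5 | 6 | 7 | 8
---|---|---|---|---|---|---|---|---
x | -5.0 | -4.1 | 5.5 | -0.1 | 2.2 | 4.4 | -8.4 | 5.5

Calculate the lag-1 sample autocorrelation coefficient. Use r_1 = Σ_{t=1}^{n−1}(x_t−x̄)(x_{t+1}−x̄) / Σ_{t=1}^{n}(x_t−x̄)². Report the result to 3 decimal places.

Mean x̄ = (-5.0 − 4.1 + 5.5 − 0.1 + 2.2 + 4.4 − 8.4 + 5.5)/8 = 0.0000
Deviations from mean: -5.0000, -4.1000, 5.5000, -0.1000, 2.2000, 4.4000, -8.4000, 5.5000
Σ(x_t−x̄)(x_{t+1}−x̄) = (20.5000) + (-22.5500) + (-0.5500) + (-0.2200) + (9.6800) + (-36.9600) + (-46.2000) = -76.3000
Denominator Σ(x_t−x̄)² = 197.0800
r_1 = -76.3000 / 197.0800 = -0.387

-0.387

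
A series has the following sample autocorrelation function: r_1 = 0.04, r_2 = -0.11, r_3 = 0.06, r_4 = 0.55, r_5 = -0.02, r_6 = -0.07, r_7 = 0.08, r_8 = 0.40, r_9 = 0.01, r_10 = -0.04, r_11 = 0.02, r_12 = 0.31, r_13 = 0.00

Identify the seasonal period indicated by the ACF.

4

The largest autocorrelation is r_4 = 0.55, with weaker echoes at lags 8 (0.40) and 12 (0.31); the remaining lags stay at or below 0.08.
The dominant spike at lag 4 indicates a seasonal period of 4.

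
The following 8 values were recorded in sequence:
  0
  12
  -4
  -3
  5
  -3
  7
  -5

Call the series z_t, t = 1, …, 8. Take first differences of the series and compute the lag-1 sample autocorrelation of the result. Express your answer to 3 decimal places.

-0.608

First differences Δz: 12, -16, 1, 8, -8, 10, -12
Mean of differences = -0.7143
Numerator Σ(Δz_t−Δz̄)(Δz_{t+1}−Δz̄) = -468.0816
Denominator Σ(Δz_t−Δz̄)² = 769.4286
r_1(Δz) = -468.0816 / 769.4286 = -0.608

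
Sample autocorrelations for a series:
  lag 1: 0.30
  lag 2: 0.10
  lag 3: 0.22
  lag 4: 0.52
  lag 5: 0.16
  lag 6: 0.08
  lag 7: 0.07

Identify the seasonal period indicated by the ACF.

4

The largest autocorrelation is r_4 = 0.52; the remaining lags stay at or below 0.30. The elevated value at lag 1 (0.30), dropping to 0.10 at lag 2, reflects decaying short-term dependence rather than seasonality.
The dominant spike at lag 4 indicates a seasonal period of 4.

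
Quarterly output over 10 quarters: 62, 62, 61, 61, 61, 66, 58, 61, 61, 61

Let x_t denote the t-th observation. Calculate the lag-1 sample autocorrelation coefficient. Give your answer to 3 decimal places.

-0.447

Mean x̄ = (62 + 62 + 61 + 61 + 61 + 66 + 58 + 61 + 61 + 61)/10 = 61.4000
Numerator Σ_{t=1}^{9}(x_t−x̄)(x_{t+1}−x̄) = -15.3600
Denominator Σ(x_t−x̄)² = 34.4000
r_1 = -15.3600 / 34.4000 = -0.447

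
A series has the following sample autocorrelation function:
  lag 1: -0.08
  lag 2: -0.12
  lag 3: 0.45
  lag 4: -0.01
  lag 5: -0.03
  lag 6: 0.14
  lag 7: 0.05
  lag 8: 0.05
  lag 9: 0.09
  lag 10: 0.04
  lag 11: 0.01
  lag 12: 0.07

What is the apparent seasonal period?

The largest autocorrelation is r_3 = 0.45; the remaining lags stay at or below 0.14.
The dominant spike at lag 3 indicates a seasonal period of 3.

3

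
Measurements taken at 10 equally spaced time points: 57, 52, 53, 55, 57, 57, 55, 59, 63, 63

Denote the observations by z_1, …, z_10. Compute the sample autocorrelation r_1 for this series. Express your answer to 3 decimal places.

0.580

Mean z̄ = (57 + 52 + 53 + 55 + 57 + 57 + 55 + 59 + 63 + 63)/10 = 57.1000
Numerator Σ_{t=1}^{9}(z_t−z̄)(z_{t+1}−z̄) = 72.4900
Denominator Σ(z_t−z̄)² = 124.9000
r_1 = 72.4900 / 124.9000 = 0.580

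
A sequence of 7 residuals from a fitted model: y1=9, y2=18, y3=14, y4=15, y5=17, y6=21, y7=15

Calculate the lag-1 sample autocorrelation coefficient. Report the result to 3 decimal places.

-0.180

Mean ȳ = (9 + 18 + 14 + 15 + 17 + 21 + 15)/7 = 15.5714
Deviations from mean: -6.5714, 2.4286, -1.5714, -0.5714, 1.4286, 5.4286, -0.5714
Numerator Σ_{t=1}^{6}(y_t−ȳ)(y_{t+1}−ȳ) = -15.0408
Denominator Σ(y_t−ȳ)² = 83.7143
r_1 = -15.0408 / 83.7143 = -0.180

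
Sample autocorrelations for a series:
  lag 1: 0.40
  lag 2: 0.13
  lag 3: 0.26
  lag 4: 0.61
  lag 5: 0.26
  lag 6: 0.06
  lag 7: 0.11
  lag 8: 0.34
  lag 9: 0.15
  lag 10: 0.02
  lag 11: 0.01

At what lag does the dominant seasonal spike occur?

The largest autocorrelation is r_4 = 0.61; the remaining lags stay at or below 0.40. The elevated value at lag 1 (0.40), dropping to 0.13 at lag 2, reflects decaying short-term dependence rather than seasonality.
The dominant spike at lag 4 indicates a seasonal period of 4.

4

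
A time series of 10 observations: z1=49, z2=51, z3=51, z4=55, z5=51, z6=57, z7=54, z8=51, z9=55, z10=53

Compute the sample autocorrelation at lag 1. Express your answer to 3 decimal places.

-0.103

Mean z̄ = (49 + 51 + 51 + 55 + 51 + 57 + 54 + 51 + 55 + 53)/10 = 52.7000
Numerator Σ_{t=1}^{9}(z_t−z̄)(z_{t+1}−z̄) = -5.7900
Denominator Σ(z_t−z̄)² = 56.1000
r_1 = -5.7900 / 56.1000 = -0.103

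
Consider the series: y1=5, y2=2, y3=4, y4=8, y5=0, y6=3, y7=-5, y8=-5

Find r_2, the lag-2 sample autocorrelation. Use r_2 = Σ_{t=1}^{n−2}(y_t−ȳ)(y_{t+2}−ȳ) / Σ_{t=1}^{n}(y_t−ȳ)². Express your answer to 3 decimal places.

0.120

Mean ȳ = (5 + 2 + 4 + 8 + 0 + 3 − 5 − 5)/8 = 1.5000
Deviations from mean: 3.5000, 0.5000, 2.5000, 6.5000, -1.5000, 1.5000, -6.5000, -6.5000
Σ(y_t−ȳ)(y_{t+2}−ȳ) = (8.7500) + (3.2500) + (-3.7500) + (9.7500) + (9.7500) + (-9.7500) = 18.0000
Denominator Σ(y_t−ȳ)² = 150.0000
r_2 = 18.0000 / 150.0000 = 0.120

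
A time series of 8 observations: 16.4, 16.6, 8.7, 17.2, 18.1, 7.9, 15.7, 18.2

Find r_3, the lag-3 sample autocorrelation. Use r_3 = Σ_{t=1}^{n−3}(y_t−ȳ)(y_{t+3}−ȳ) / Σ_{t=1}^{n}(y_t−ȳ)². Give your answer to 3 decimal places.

Mean ȳ = (16.4 + 16.6 + 8.7 + 17.2 + 18.1 + 7.9 + 15.7 + 18.2)/8 = 14.8500
Σ(y_t−ȳ)(y_{t+3}−ȳ) = (3.6425) + (5.6875) + (42.7425) + (1.9975) + (10.8875) = 64.9575
Denominator Σ(y_t−ȳ)² = 119.6200
r_3 = 64.9575 / 119.6200 = 0.543

0.543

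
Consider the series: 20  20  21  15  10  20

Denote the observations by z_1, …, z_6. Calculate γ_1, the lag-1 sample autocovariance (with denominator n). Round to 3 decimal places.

Mean z̄ = (20 + 20 + 21 + 15 + 10 + 20)/6 = 17.6667
Σ_{t=1}^{5}(z_t−z̄)(z_{t+1}−z̄) = 6.8889
γ_1 = 6.8889 / 6 = 1.148

1.148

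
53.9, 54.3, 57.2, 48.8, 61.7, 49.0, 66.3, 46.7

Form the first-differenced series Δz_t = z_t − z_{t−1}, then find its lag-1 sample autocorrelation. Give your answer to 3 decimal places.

First differences Δz: 0.4, 2.9, -8.4, 12.9, -12.7, 17.3, -19.6
Mean of differences = -1.0286
Numerator Σ(Δz_t−Δz̄)(Δz_{t+1}−Δz̄) = -842.8951
Denominator Σ(Δz_t−Δz̄)² = 1082.8743
r_1(Δz) = -842.8951 / 1082.8743 = -0.778

-0.778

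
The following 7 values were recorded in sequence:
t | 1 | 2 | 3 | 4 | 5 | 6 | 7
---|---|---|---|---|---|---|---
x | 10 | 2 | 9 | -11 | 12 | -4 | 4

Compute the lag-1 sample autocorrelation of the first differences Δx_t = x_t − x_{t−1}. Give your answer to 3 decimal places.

-0.855

First differences Δx: -8, 7, -20, 23, -16, 8
Mean of differences = -1.0000
Numerator Σ(Δx_t−Δx̄)(Δx_{t+1}−Δx̄) = -1159.0000
Denominator Σ(Δx_t−Δx̄)² = 1356.0000
r_1(Δx) = -1159.0000 / 1356.0000 = -0.855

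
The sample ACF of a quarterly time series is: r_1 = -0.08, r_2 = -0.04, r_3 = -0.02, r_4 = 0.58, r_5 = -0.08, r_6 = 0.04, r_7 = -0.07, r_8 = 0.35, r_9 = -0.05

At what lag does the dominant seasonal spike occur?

The largest autocorrelation is r_4 = 0.58, with a weaker echo at lag 8 (0.35); the remaining lags stay at or below 0.04.
The dominant spike at lag 4 indicates a seasonal period of 4.

4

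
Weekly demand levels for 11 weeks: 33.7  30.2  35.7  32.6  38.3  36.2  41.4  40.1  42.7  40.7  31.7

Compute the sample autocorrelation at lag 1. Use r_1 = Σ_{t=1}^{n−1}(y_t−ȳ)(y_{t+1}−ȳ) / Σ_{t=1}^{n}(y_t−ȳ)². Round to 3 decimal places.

0.334

Mean ȳ = (33.7 + 30.2 + 35.7 + 32.6 + 38.3 + 36.2 + 41.4 + 40.1 + 42.7 + 40.7 + 31.7)/11 = 36.6636
Numerator Σ_{t=1}^{10}(y_t−ȳ)(y_{t+1}−ȳ) = 61.0450
Denominator Σ(y_t−ȳ)² = 182.5055
r_1 = 61.0450 / 182.5055 = 0.334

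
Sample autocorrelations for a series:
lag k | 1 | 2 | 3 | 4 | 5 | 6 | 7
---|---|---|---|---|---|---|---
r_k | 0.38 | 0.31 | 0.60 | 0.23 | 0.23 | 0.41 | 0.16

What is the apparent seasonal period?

The largest autocorrelation is r_3 = 0.60, with a weaker echo at lag 6 (0.41); the remaining lags stay at or below 0.38. The elevated value at lag 1 (0.38), dropping to 0.31 at lag 2, reflects decaying short-term dependence rather than seasonality.
The dominant spike at lag 3 indicates a seasonal period of 3.

3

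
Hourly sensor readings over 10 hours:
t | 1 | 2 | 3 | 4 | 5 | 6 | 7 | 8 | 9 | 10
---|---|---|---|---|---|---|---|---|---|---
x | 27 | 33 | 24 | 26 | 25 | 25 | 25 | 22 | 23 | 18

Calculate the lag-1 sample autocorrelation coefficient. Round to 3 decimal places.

0.209

Mean x̄ = (27 + 33 + 24 + 26 + 25 + 25 + 25 + 22 + 23 + 18)/10 = 24.8000
Numerator Σ_{t=1}^{9}(x_t−x̄)(x_{t+1}−x̄) = 27.5600
Denominator Σ(x_t−x̄)² = 131.6000
r_1 = 27.5600 / 131.6000 = 0.209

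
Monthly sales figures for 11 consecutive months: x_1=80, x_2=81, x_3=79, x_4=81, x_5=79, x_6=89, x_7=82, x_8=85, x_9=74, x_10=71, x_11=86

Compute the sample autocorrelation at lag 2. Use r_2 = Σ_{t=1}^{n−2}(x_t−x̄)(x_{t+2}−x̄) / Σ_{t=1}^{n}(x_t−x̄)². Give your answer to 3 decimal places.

Mean x̄ = (80 + 81 + 79 + 81 + 79 + 89 + 82 + 85 + 74 + 71 + 86)/11 = 80.6364
Numerator Σ_{t=1}^{9}(x_t−x̄)(x_{t+2}−x̄) = -45.5372
Denominator Σ(x_t−x̄)² = 262.5455
r_2 = -45.5372 / 262.5455 = -0.173

-0.173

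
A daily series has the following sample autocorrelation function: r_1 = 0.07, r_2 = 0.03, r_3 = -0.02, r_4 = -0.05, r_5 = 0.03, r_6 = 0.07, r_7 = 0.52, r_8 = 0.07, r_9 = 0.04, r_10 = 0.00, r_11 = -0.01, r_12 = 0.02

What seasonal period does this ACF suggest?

7

The largest autocorrelation is r_7 = 0.52; the remaining lags stay at or below 0.07.
The dominant spike at lag 7 indicates a seasonal period of 7.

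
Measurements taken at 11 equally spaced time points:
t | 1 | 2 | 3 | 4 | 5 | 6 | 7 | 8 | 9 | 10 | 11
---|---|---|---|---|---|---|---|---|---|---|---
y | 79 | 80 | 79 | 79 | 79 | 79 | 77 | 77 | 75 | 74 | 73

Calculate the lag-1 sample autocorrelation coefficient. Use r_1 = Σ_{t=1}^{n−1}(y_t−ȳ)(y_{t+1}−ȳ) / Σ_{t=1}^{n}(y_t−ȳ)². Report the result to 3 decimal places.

Mean ȳ = (79 + 80 + 79 + 79 + 79 + 79 + 77 + 77 + 75 + 74 + 73)/11 = 77.3636
Numerator Σ_{t=1}^{10}(y_t−ȳ)(y_{t+1}−ȳ) = 39.6860
Denominator Σ(y_t−ȳ)² = 56.5455
r_1 = 39.6860 / 56.5455 = 0.702

0.702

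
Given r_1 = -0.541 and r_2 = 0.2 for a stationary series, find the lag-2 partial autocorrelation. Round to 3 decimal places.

φ_{22} = (r_2 − r_1²) / (1 − r_1²)
r_1² = (-0.541)² = 0.292681
Numerator = 0.2 − 0.2927 = -0.0927; denominator = 1 − 0.2927 = 0.7073
φ_{22} = -0.0927 / 0.7073 = -0.131

-0.131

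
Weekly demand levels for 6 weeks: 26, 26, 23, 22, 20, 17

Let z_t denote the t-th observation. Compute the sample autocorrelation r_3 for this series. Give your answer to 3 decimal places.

Mean z̄ = (26 + 26 + 23 + 22 + 20 + 17)/6 = 22.3333
Deviations from mean: 3.6667, 3.6667, 0.6667, -0.3333, -2.3333, -5.3333
Σ(z_t−z̄)(z_{t+3}−z̄) = (-1.2222) + (-8.5556) + (-3.5556) = -13.3333
Denominator Σ(z_t−z̄)² = 61.3333
r_3 = -13.3333 / 61.3333 = -0.217

-0.217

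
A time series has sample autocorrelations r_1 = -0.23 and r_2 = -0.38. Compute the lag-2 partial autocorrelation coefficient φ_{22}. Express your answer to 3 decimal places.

φ_{22} = (r_2 − r_1²) / (1 − r_1²)
r_1² = (-0.23)² = 0.0529
Numerator = -0.38 − 0.0529 = -0.4329; denominator = 1 − 0.0529 = 0.9471
φ_{22} = -0.4329 / 0.9471 = -0.457

-0.457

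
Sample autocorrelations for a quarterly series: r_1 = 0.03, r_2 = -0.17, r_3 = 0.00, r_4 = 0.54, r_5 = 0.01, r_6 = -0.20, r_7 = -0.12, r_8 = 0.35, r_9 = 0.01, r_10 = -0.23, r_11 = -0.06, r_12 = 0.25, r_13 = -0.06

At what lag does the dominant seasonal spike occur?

The largest autocorrelation is r_4 = 0.54, with weaker echoes at lags 8 (0.35) and 12 (0.25); the remaining lags stay at or below 0.03.
The dominant spike at lag 4 indicates a seasonal period of 4.

4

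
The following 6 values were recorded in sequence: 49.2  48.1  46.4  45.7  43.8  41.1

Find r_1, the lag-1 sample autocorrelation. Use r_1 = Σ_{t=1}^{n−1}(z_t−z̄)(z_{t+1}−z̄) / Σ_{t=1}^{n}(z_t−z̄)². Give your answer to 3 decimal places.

Mean z̄ = (49.2 + 48.1 + 46.4 + 45.7 + 43.8 + 41.1)/6 = 45.7167
Deviations from mean: 3.4833, 2.3833, 0.6833, -0.0167, -1.9167, -4.6167
Σ(z_t−z̄)(z_{t+1}−z̄) = (8.3019) + (1.6286) + (-0.0114) + (0.0319) + (8.8486) = 18.7997
Denominator Σ(z_t−z̄)² = 43.2683
r_1 = 18.7997 / 43.2683 = 0.434

0.434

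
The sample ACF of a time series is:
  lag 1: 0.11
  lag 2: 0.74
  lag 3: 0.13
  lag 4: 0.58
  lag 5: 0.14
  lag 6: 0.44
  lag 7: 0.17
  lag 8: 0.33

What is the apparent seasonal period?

2

The largest autocorrelation is r_2 = 0.74, with weaker echoes at lags 4 (0.58), 6 (0.44) and 8 (0.33); the remaining lags stay at or below 0.17.
The dominant spike at lag 2 indicates a seasonal period of 2.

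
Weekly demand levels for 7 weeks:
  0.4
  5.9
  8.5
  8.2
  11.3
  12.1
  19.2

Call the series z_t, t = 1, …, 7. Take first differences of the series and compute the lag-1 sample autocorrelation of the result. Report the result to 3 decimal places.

-0.219

First differences Δz: 5.5, 2.6, -0.3, 3.1, 0.8, 7.1
Mean of differences = 3.1333
Numerator Σ(Δz_t−Δz̄)(Δz_{t+1}−Δz̄) = -8.4944
Denominator Σ(Δz_t−Δz̄)² = 38.8533
r_1(Δz) = -8.4944 / 38.8533 = -0.219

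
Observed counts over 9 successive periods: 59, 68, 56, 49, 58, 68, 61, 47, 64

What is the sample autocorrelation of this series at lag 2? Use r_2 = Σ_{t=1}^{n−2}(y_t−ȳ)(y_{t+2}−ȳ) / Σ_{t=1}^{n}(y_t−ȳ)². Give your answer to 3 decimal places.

Mean ȳ = (59 + 68 + 56 + 49 + 58 + 68 + 61 + 47 + 64)/9 = 58.8889
Σ(y_t−ȳ)(y_{t+2}−ȳ) = (-0.3210) + (-90.0988) + (2.5679) + (-90.0988) + (-1.8765) + (-108.3210) + (10.7901) = -277.3580
Denominator Σ(y_t−ȳ)² = 444.8889
r_2 = -277.3580 / 444.8889 = -0.623

-0.623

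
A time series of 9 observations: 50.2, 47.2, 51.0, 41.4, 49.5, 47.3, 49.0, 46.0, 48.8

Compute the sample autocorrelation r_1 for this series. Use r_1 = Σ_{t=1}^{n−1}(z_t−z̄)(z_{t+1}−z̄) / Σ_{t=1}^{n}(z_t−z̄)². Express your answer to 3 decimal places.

Mean z̄ = (50.2 + 47.2 + 51.0 + 41.4 + 49.5 + 47.3 + 49.0 + 46.0 + 48.8)/9 = 47.8222
Numerator Σ_{t=1}^{8}(z_t−z̄)(z_{t+1}−z̄) = -40.0594
Denominator Σ(z_t−z̄)² = 66.1356
r_1 = -40.0594 / 66.1356 = -0.606

-0.606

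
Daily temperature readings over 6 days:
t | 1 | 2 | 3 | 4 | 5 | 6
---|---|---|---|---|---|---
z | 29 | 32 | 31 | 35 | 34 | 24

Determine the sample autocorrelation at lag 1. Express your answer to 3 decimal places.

Mean z̄ = (29 + 32 + 31 + 35 + 34 + 24)/6 = 30.8333
Σ(z_t−z̄)(z_{t+1}−z̄) = (-2.1389) + (0.1944) + (0.6944) + (13.1944) + (-21.6389) = -9.6944
Denominator Σ(z_t−z̄)² = 78.8333
r_1 = -9.6944 / 78.8333 = -0.123

-0.123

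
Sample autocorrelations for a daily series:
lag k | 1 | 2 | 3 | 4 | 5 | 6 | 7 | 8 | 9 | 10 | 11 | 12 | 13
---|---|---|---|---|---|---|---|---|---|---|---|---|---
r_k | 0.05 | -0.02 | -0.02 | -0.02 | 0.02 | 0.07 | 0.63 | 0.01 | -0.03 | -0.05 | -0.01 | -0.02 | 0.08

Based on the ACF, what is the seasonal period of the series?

The largest autocorrelation is r_7 = 0.63; the remaining lags stay at or below 0.08.
The dominant spike at lag 7 indicates a seasonal period of 7.

7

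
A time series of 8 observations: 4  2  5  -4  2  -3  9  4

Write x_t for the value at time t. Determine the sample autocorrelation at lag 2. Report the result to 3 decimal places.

0.228

Mean x̄ = (4 + 2 + 5 − 4 + 2 − 3 + 9 + 4)/8 = 2.3750
Deviations from mean: 1.6250, -0.3750, 2.6250, -6.3750, -0.3750, -5.3750, 6.6250, 1.6250
Σ(x_t−x̄)(x_{t+2}−x̄) = (4.2656) + (2.3906) + (-0.9844) + (34.2656) + (-2.4844) + (-8.7344) = 28.7188
Denominator Σ(x_t−x̄)² = 125.8750
r_2 = 28.7188 / 125.8750 = 0.228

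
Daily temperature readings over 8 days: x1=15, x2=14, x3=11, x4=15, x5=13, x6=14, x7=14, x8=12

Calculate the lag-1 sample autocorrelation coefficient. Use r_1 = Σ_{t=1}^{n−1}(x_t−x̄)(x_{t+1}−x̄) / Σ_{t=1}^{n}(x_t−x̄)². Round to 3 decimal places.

-0.411

Mean x̄ = (15 + 14 + 11 + 15 + 13 + 14 + 14 + 12)/8 = 13.5000
Deviations from mean: 1.5000, 0.5000, -2.5000, 1.5000, -0.5000, 0.5000, 0.5000, -1.5000
Σ(x_t−x̄)(x_{t+1}−x̄) = (0.7500) + (-1.2500) + (-3.7500) + (-0.7500) + (-0.2500) + (0.2500) + (-0.7500) = -5.7500
Denominator Σ(x_t−x̄)² = 14.0000
r_1 = -5.7500 / 14.0000 = -0.411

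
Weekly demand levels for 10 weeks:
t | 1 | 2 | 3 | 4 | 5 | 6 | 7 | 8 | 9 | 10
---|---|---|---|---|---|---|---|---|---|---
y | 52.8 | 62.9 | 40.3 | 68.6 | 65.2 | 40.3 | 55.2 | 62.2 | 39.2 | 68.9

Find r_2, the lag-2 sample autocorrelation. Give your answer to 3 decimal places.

-0.171

Mean ȳ = (52.8 + 62.9 + 40.3 + 68.6 + 65.2 + 40.3 + 55.2 + 62.2 + 39.2 + 68.9)/10 = 55.5600
Numerator Σ_{t=1}^{8}(y_t−ȳ)(y_{t+2}−ȳ) = -218.5952
Denominator Σ(y_t−ȳ)² = 1280.0240
r_2 = -218.5952 / 1280.0240 = -0.171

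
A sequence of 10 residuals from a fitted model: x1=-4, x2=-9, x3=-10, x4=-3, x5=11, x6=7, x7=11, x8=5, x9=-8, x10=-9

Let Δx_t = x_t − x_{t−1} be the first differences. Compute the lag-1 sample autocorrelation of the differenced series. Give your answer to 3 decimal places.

First differences Δx: -5, -1, 7, 14, -4, 4, -6, -13, -1
Mean of differences = -0.5556
Numerator Σ(Δx_t−Δx̄)(Δx_{t+1}−Δx̄) = 91.2469
Denominator Σ(Δx_t−Δx̄)² = 506.2222
r_1(Δx) = 91.2469 / 506.2222 = 0.180

0.180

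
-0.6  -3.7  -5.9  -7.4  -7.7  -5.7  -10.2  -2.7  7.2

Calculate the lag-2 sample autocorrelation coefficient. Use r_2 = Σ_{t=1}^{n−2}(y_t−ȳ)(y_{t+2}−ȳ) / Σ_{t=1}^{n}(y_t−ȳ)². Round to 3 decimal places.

Mean ȳ = (-0.6 − 3.7 − 5.9 − 7.4 − 7.7 − 5.7 − 10.2 − 2.7 + 7.2)/9 = -4.0778
Numerator Σ_{t=1}^{7}(y_t−ȳ)(y_{t+2}−ȳ) = -44.7065
Denominator Σ(y_t−ȳ)² = 208.9156
r_2 = -44.7065 / 208.9156 = -0.214

-0.214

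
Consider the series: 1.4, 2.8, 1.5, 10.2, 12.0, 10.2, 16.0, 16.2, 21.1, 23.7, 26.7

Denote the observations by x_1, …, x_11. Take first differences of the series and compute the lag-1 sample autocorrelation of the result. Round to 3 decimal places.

-0.501

First differences Δx: 1.4, -1.3, 8.7, 1.8, -1.8, 5.8, 0.2, 4.9, 2.6, 3.0
Mean of differences = 2.5300
Numerator Σ(Δx_t−Δx̄)(Δx_{t+1}−Δx̄) = -47.7479
Denominator Σ(Δx_t−Δx̄)² = 95.2610
r_1(Δx) = -47.7479 / 95.2610 = -0.501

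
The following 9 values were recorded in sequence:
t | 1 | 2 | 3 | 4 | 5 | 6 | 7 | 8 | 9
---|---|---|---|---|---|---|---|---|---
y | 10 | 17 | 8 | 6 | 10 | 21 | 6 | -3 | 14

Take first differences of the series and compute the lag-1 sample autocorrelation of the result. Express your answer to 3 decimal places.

-0.211

First differences Δy: 7, -9, -2, 4, 11, -15, -9, 17
Mean of differences = 0.5000
Numerator Σ(Δy_t−Δȳ)(Δy_{t+1}−Δȳ) = -182.2500
Denominator Σ(Δy_t−Δȳ)² = 864.0000
r_1(Δy) = -182.2500 / 864.0000 = -0.211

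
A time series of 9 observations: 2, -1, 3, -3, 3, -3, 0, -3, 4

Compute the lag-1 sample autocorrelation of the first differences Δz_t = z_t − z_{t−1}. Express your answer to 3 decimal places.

First differences Δz: -3, 4, -6, 6, -6, 3, -3, 7
Mean of differences = 0.2500
Numerator Σ(Δz_t−Δz̄)(Δz_{t+1}−Δz̄) = -155.5625
Denominator Σ(Δz_t−Δz̄)² = 199.5000
r_1(Δz) = -155.5625 / 199.5000 = -0.780

-0.780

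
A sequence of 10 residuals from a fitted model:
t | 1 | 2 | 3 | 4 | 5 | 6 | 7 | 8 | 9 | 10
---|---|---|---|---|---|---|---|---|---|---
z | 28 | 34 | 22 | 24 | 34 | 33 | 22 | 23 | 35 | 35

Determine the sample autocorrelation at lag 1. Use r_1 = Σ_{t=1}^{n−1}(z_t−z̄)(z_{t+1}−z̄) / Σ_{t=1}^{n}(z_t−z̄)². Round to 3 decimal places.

Mean z̄ = (28 + 34 + 22 + 24 + 34 + 33 + 22 + 23 + 35 + 35)/10 = 29.0000
Numerator Σ_{t=1}^{9}(z_t−z̄)(z_{t+1}−z̄) = 4.0000
Denominator Σ(z_t−z̄)² = 298.0000
r_1 = 4.0000 / 298.0000 = 0.013

0.013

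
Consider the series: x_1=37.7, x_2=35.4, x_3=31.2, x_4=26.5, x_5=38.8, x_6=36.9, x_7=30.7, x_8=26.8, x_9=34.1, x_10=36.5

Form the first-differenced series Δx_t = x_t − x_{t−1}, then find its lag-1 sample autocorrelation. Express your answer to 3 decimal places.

First differences Δx: -2.3, -4.2, -4.7, 12.3, -1.9, -6.2, -3.9, 7.3, 2.4
Mean of differences = -0.1333
Numerator Σ(Δx_t−Δx̄)(Δx_{t+1}−Δx̄) = -26.9611
Denominator Σ(Δx_t−Δx̄)² = 312.4600
r_1(Δx) = -26.9611 / 312.4600 = -0.086

-0.086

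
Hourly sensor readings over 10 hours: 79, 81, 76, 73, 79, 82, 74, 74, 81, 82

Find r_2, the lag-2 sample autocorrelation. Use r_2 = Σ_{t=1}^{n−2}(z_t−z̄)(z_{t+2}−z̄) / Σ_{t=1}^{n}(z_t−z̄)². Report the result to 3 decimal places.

-0.762

Mean z̄ = (79 + 81 + 76 + 73 + 79 + 82 + 74 + 74 + 81 + 82)/10 = 78.1000
Numerator Σ_{t=1}^{8}(z_t−z̄)(z_{t+2}−z̄) = -86.0200
Denominator Σ(z_t−z̄)² = 112.9000
r_2 = -86.0200 / 112.9000 = -0.762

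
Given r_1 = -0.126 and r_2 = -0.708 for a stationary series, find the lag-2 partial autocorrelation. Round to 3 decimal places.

φ_{22} = (r_2 − r_1²) / (1 − r_1²)
r_1² = (-0.126)² = 0.015876
Numerator = -0.708 − 0.0159 = -0.7239; denominator = 1 − 0.0159 = 0.9841
φ_{22} = -0.7239 / 0.9841 = -0.736

-0.736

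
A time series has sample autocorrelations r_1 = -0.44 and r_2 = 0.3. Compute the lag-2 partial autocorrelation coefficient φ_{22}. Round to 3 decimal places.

0.132

φ_{22} = (r_2 − r_1²) / (1 − r_1²)
r_1² = (-0.44)² = 0.1936
Numerator = 0.3 − 0.1936 = 0.1064; denominator = 1 − 0.1936 = 0.8064
φ_{22} = 0.1064 / 0.8064 = 0.132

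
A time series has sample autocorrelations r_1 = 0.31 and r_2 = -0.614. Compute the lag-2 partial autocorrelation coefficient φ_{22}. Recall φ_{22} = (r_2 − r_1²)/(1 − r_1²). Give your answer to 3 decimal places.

φ_{22} = (r_2 − r_1²) / (1 − r_1²)
r_1² = (0.31)² = 0.0961
Numerator = -0.614 − 0.0961 = -0.7101; denominator = 1 − 0.0961 = 0.9039
φ_{22} = -0.7101 / 0.9039 = -0.786

-0.786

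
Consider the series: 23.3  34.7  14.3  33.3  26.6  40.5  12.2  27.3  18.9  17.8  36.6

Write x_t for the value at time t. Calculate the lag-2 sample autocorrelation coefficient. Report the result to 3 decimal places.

0.239

Mean x̄ = (23.3 + 34.7 + 14.3 + 33.3 + 26.6 + 40.5 + 12.2 + 27.3 + 18.9 + 17.8 + 36.6)/11 = 25.9545
Numerator Σ_{t=1}^{9}(x_t−x̄)(x_{t+2}−x̄) = 216.1513
Denominator Σ(x_t−x̄)² = 905.8873
r_2 = 216.1513 / 905.8873 = 0.239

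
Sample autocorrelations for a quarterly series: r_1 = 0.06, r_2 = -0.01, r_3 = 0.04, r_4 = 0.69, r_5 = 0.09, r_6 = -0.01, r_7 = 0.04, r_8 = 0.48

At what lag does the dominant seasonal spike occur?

4

The largest autocorrelation is r_4 = 0.69, with a weaker echo at lag 8 (0.48); the remaining lags stay at or below 0.09.
The dominant spike at lag 4 indicates a seasonal period of 4.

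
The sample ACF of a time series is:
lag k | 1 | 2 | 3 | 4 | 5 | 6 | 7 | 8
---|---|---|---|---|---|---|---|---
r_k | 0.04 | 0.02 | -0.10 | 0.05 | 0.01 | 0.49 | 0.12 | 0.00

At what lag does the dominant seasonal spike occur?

6

The largest autocorrelation is r_6 = 0.49; the remaining lags stay at or below 0.12.
The dominant spike at lag 6 indicates a seasonal period of 6.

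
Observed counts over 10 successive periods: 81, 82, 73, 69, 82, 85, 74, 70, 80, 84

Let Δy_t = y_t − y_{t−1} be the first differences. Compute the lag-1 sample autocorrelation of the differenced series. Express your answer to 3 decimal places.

0.048

First differences Δy: 1, -9, -4, 13, 3, -11, -4, 10, 4
Mean of differences = 0.3333
Numerator Σ(Δy_t−Δȳ)(Δy_{t+1}−Δȳ) = 25.5556
Denominator Σ(Δy_t−Δȳ)² = 528.0000
r_1(Δy) = 25.5556 / 528.0000 = 0.048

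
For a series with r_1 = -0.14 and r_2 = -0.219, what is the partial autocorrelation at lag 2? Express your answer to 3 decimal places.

φ_{22} = (r_2 − r_1²) / (1 − r_1²)
r_1² = (-0.14)² = 0.0196
Numerator = -0.219 − 0.0196 = -0.2386; denominator = 1 − 0.0196 = 0.9804
φ_{22} = -0.2386 / 0.9804 = -0.243

-0.243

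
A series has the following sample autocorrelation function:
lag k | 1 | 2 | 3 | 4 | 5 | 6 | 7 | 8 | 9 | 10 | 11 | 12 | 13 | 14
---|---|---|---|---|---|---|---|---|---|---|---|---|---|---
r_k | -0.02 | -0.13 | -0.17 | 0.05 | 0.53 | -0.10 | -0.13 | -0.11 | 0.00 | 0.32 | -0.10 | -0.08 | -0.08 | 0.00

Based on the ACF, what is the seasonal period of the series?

The largest autocorrelation is r_5 = 0.53, with a weaker echo at lag 10 (0.32); the remaining lags stay at or below 0.05.
The dominant spike at lag 5 indicates a seasonal period of 5.

5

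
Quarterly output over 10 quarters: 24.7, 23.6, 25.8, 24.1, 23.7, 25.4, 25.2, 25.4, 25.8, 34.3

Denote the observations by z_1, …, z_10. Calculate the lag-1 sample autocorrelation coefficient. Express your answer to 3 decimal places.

Mean z̄ = (24.7 + 23.6 + 25.8 + 24.1 + 23.7 + 25.4 + 25.2 + 25.4 + 25.8 + 34.3)/10 = 25.8000
Numerator Σ_{t=1}^{9}(z_t−z̄)(z_{t+1}−z̄) = 7.3100
Denominator Σ(z_t−z̄)² = 86.2800
r_1 = 7.3100 / 86.2800 = 0.085

0.085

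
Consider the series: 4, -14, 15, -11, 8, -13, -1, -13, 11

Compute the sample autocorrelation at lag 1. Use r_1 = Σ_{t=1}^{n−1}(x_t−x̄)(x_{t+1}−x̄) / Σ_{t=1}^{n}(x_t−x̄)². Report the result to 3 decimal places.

-0.743

Mean x̄ = (4 − 14 + 15 − 11 + 8 − 13 − 1 − 13 + 11)/9 = -1.5556
Numerator Σ_{t=1}^{8}(x_t−x̄)(x_{t+1}−x̄) = -787.5309
Denominator Σ(x_t−x̄)² = 1060.2222
r_1 = -787.5309 / 1060.2222 = -0.743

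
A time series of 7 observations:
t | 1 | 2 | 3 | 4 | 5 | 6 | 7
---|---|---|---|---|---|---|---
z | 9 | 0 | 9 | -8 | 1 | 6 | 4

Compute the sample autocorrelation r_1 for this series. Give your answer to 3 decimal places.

-0.384

Mean z̄ = (9 + 0 + 9 − 8 + 1 + 6 + 4)/7 = 3.0000
Deviations from mean: 6.0000, -3.0000, 6.0000, -11.0000, -2.0000, 3.0000, 1.0000
Σ(z_t−z̄)(z_{t+1}−z̄) = (-18.0000) + (-18.0000) + (-66.0000) + (22.0000) + (-6.0000) + (3.0000) = -83.0000
Denominator Σ(z_t−z̄)² = 216.0000
r_1 = -83.0000 / 216.0000 = -0.384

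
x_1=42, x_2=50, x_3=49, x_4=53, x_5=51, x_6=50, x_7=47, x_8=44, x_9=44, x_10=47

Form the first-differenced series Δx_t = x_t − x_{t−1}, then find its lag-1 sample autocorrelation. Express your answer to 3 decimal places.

First differences Δx: 8, -1, 4, -2, -1, -3, -3, 0, 3
Mean of differences = 0.5556
Numerator Σ(Δx_t−Δx̄)(Δx_{t+1}−Δx̄) = -2.9753
Denominator Σ(Δx_t−Δx̄)² = 110.2222
r_1(Δx) = -2.9753 / 110.2222 = -0.027

-0.027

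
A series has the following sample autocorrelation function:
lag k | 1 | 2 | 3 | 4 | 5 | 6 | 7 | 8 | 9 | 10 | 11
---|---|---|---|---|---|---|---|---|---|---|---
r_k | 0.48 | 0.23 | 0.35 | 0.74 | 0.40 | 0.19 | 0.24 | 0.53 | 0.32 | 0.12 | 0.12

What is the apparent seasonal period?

The largest autocorrelation is r_4 = 0.74, with a weaker echo at lag 8 (0.53); the remaining lags stay at or below 0.48. The elevated value at lag 1 (0.48), dropping to 0.23 at lag 2, reflects decaying short-term dependence rather than seasonality.
The dominant spike at lag 4 indicates a seasonal period of 4.

4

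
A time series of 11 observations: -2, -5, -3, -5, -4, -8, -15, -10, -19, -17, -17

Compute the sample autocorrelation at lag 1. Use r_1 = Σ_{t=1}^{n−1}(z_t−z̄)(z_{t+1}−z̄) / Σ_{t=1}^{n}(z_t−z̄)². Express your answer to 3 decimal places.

0.623

Mean z̄ = (-2 − 5 − 3 − 5 − 4 − 8 − 15 − 10 − 19 − 17 − 17)/11 = -9.5455
Numerator Σ_{t=1}^{10}(z_t−z̄)(z_{t+1}−z̄) = 251.9752
Denominator Σ(z_t−z̄)² = 404.7273
r_1 = 251.9752 / 404.7273 = 0.623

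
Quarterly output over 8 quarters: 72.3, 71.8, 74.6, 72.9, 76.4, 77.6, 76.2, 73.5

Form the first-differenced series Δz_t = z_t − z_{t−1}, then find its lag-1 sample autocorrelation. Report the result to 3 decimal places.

-0.196

First differences Δz: -0.5, 2.8, -1.7, 3.5, 1.2, -1.4, -2.7
Mean of differences = 0.1714
Numerator Σ(Δz_t−Δz̄)(Δz_{t+1}−Δz̄) = -6.5937
Denominator Σ(Δz_t−Δz̄)² = 33.7143
r_1(Δz) = -6.5937 / 33.7143 = -0.196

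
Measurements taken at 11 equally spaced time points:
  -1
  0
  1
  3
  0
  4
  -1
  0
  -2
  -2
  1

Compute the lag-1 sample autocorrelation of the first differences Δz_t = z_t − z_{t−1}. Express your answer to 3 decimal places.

First differences Δz: 1, 1, 2, -3, 4, -5, 1, -2, 0, 3
Mean of differences = 0.2000
Numerator Σ(Δz_t−Δz̄)(Δz_{t+1}−Δz̄) = -41.6400
Denominator Σ(Δz_t−Δz̄)² = 69.6000
r_1(Δz) = -41.6400 / 69.6000 = -0.598

-0.598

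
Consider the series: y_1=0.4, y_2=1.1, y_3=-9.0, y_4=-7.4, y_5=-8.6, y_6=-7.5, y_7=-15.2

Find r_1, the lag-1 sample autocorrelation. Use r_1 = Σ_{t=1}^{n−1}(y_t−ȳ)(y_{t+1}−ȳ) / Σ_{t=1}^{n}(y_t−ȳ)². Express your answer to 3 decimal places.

Mean ȳ = (0.4 + 1.1 − 9.0 − 7.4 − 8.6 − 7.5 − 15.2)/7 = -6.6000
Deviations from mean: 7.0000, 7.7000, -2.4000, -0.8000, -2.0000, -0.9000, -8.6000
Σ(y_t−ȳ)(y_{t+1}−ȳ) = (53.9000) + (-18.4800) + (1.9200) + (1.6000) + (1.8000) + (7.7400) = 48.4800
Denominator Σ(y_t−ȳ)² = 193.4600
r_1 = 48.4800 / 193.4600 = 0.251

0.251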